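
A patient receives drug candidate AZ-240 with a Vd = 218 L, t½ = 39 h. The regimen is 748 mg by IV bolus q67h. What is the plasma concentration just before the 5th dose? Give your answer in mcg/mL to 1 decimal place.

1.5 mcg/mL

f = (1/2)^(τ/t½) = (1/2)^(67/39) ≈ 0.3040.
C₀ = D/Vd = 748/218 ≈ 3.431 mcg/mL.
Before the 5th dose, 4 doses have been given. Superposition: Cmin = C₀·(f + f² + … + f^4).
≈ 3.431 × (0.3040 + 0.0924 + 0.0281 + 0.0085) ≈ 3.431 × 0.4330 ≈ 1.486 mcg/mL.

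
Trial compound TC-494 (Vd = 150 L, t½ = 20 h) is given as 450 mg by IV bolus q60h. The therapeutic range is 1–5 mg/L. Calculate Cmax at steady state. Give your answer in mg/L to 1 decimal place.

3.4 mg/L

The dosing interval is 3 half-lives, so f = 2^(−3) = 0.125.
At steady state, R = 1/(1 − 0.125) = 8/7.
Single-dose peak C₀ = D/Vd = 450/150 = 3 mg/L.
Steady-state peak Cmax,ss = C₀·R = 3 × 8/7 ≈ 3.429 mg/L.
Peak 3.4 mg/L vs MTC 5 mg/L: below toxic threshold.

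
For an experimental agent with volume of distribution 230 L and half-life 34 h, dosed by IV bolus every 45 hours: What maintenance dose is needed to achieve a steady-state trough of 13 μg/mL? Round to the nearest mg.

4493 mg

τ/t½ = 45/34 ≈ 1.3235, so f = (1/2)^(45/34) ≈ 0.399556.
Cmin,ss = (D/Vd)·f/(1−f), so D = Cmin,ss·Vd·(1−f)/f.
D = 13 × 230 × (1−f)/f ≈ 13 × 230 × 1.50278 ≈ 4493.31 mg.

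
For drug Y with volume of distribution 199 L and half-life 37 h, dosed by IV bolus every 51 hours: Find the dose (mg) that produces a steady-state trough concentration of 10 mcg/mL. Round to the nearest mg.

τ/t½ = 51/37 ≈ 1.3784, so f = (1/2)^(51/37) ≈ 0.384651.
Cmin,ss = (D/Vd)·f/(1−f), so D = Cmin,ss·Vd·(1−f)/f.
D = 10 × 199 × (1−f)/f ≈ 10 × 199 × 1.59976 ≈ 3183.52 mg.

3184 mg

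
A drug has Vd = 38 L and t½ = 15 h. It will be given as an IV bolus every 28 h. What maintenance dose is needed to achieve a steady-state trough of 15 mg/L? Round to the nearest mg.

τ/t½ = 28/15 ≈ 1.8667, so f = (1/2)^(28/15) ≈ 0.274206.
Cmin,ss = (D/Vd)·f/(1−f), so D = Cmin,ss·Vd·(1−f)/f.
D = 15 × 38 × (1−f)/f ≈ 15 × 38 × 2.64689 ≈ 1508.73 mg.

1509 mg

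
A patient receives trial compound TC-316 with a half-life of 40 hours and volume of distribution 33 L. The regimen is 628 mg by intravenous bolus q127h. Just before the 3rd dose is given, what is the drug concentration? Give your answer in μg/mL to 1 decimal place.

2.3 μg/mL

f = (1/2)^(τ/t½) = (1/2)^(127/40) ≈ 0.1107.
C₀ = D/Vd = 628/33 ≈ 19.030 μg/mL.
Before the 3rd dose, 2 doses have been given. Superposition: Cmin = C₀·(f + f²).
≈ 19.030 × (0.1107 + 0.0123) ≈ 19.030 × 0.1230 ≈ 2.341 μg/mL.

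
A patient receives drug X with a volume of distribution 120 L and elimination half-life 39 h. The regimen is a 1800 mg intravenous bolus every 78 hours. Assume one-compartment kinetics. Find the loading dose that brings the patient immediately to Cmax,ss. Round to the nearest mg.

2400 mg

f = (1/2)^(78/39) ≈ 0.250000; accumulation ratio R = 1/(1−f) ≈ 1.33333.
Loading dose to hit Cmax,ss on first dose: D_load = D_maint·R ≈ 1800 × 1.33333 ≈ 2399.99 mg.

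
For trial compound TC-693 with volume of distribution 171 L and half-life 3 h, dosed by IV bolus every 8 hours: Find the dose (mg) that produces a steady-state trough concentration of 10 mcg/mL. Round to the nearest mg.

τ/t½ = 8/3 ≈ 2.6667, so f = (1/2)^(8/3) ≈ 0.157490.
Cmin,ss = (D/Vd)·f/(1−f), so D = Cmin,ss·Vd·(1−f)/f.
D = 10 × 171 × (1−f)/f ≈ 10 × 171 × 5.34961 ≈ 9147.83 mg.

9148 mg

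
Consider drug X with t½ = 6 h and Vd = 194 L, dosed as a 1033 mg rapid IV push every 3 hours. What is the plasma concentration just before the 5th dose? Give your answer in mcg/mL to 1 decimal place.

f = (1/2)^(τ/t½) = (1/2)^(3/6) ≈ 0.7071.
C₀ = D/Vd = 1033/194 ≈ 5.325 mcg/mL.
Before the 5th dose, 4 doses have been given. Superposition: Cmin = C₀·(f + f² + … + f^4).
≈ 5.325 × (0.7071 + 0.5000 + 0.3535 + 0.2500) ≈ 5.325 × 1.8106 ≈ 9.641 mcg/mL.

9.6 mcg/mL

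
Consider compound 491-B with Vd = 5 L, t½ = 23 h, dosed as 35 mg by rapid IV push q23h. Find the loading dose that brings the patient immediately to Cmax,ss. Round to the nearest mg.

f = (1/2)^(23/23) ≈ 0.500000; accumulation ratio R = 1/(1−f) ≈ 2.00000.
Loading dose to hit Cmax,ss on first dose: D_load = D_maint·R ≈ 35 × 2.00000 ≈ 70.00 mg.

70 mg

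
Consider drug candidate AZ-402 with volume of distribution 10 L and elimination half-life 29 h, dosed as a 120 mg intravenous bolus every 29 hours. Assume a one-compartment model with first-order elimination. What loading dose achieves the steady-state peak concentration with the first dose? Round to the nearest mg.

240 mg

f = (1/2)^(29/29) ≈ 0.500000; accumulation ratio R = 1/(1−f) ≈ 2.00000.
Loading dose to hit Cmax,ss on first dose: D_load = D_maint·R ≈ 120 × 2.00000 ≈ 240.00 mg.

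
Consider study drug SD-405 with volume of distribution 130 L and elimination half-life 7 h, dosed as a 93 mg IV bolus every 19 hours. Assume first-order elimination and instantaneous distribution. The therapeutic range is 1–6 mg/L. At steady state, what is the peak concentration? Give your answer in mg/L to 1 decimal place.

k = ln2/t½ = ln2/7 ≈ 0.099021 h⁻¹; fraction remaining f = e^(−kτ) = e^(−0.099021×19) ≈ 0.1524.
Accumulation ratio R = 1/(1 − f) ≈ 1/0.8476 ≈ 1.1798.
Single-dose peak C₀ = D/Vd = 93/130 ≈ 0.715 mg/L.
Steady-state peak Cmax,ss = C₀·R ≈ 0.715 × 1.1798 ≈ 0.844 mg/L.
Peak 0.8 mg/L vs MTC 6 mg/L: below toxic threshold.

0.8 mg/L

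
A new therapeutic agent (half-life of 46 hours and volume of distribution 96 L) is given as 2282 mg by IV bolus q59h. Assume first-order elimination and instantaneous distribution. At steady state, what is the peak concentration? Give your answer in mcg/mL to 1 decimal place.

40.4 mcg/mL

k = ln2/t½ = ln2/46 ≈ 0.015068 h⁻¹; fraction remaining f = e^(−kτ) = e^(−0.015068×59) ≈ 0.4111.
At steady state, accumulation factor R = 1/(1 − e^(−kτ)) ≈ 1.6981.
Single-dose peak C₀ = D/Vd = 2282/96 ≈ 23.771 mcg/mL.
Steady-state peak Cmax,ss = C₀·R ≈ 23.771 × 1.6981 ≈ 40.366 mcg/mL.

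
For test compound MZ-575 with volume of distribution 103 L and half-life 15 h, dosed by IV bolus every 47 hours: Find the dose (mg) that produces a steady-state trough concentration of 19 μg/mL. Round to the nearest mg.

15215 mg

τ/t½ = 47/15 ≈ 3.1333, so f = (1/2)^(47/15) ≈ 0.113965.
Cmin,ss = (D/Vd)·f/(1−f), so D = Cmin,ss·Vd·(1−f)/f.
D = 19 × 103 × (1−f)/f ≈ 19 × 103 × 7.77462 ≈ 15214.93 mg.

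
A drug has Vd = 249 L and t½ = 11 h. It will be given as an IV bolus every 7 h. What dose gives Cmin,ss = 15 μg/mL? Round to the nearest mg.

2071 mg

τ/t½ = 7/11 ≈ 0.63636, so f = (1/2)^(7/11) ≈ 0.643332.
Cmin,ss = (D/Vd)·f/(1−f), so D = Cmin,ss·Vd·(1−f)/f.
D = 15 × 249 × (1−f)/f ≈ 15 × 249 × 0.55441 ≈ 2070.72 mg.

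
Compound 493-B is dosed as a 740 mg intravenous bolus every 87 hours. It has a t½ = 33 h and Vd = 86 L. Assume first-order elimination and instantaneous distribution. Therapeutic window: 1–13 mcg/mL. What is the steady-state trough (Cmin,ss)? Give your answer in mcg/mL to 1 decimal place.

1.6 mcg/mL

k = ln2/t½ = ln2/33 ≈ 0.021004 h⁻¹; fraction remaining f = e^(−kτ) = e^(−0.021004×87) ≈ 0.1608.
Accumulation ratio R = 1/(1 − f) ≈ 1/0.8392 ≈ 1.1916.
Single-dose peak C₀ = D/Vd = 740/86 ≈ 8.605 mcg/mL.
Steady-state peak Cmax,ss = C₀·R ≈ 8.605 × 1.1916 ≈ 10.254 mcg/mL.
One interval later, Cmin,ss = Cmax,ss·e^(−kτ) ≈ 10.254 × 0.1608 ≈ 1.649 mcg/mL.
Trough 1.6 mcg/mL vs MEC 1 mcg/mL: adequate.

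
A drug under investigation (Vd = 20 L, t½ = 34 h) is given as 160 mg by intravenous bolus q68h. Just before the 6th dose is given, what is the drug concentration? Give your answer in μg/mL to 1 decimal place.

2.7 μg/mL

f = (1/2)^(τ/t½) = (1/2)^(68/34) ≈ 0.2500.
C₀ = D/Vd = 160/20 ≈ 8.000 μg/mL.
Before the 6th dose, 5 doses have been given. Superposition: Cmin = C₀·(f + f² + … + f^5).
≈ 8.000 × (0.2500 + 0.0625 + 0.0156 + 0.0039 + 0.0010) ≈ 8.000 × 0.3330 ≈ 2.664 μg/mL.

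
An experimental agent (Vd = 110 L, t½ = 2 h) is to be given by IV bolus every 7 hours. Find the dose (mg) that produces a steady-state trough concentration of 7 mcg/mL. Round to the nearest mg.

τ/t½ = 7/2 ≈ 3.5, so f = (1/2)^(7/2) ≈ 0.088388.
Cmin,ss = (D/Vd)·f/(1−f), so D = Cmin,ss·Vd·(1−f)/f.
D = 7 × 110 × (1−f)/f ≈ 7 × 110 × 10.31375 ≈ 7941.59 mg.

7942 mg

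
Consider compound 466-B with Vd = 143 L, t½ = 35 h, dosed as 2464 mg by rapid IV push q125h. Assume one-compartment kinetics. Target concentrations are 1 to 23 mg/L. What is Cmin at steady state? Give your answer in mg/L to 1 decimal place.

1.6 mg/L

k = ln2/t½ = ln2/35 ≈ 0.019804 h⁻¹; fraction remaining f = e^(−kτ) = e^(−0.019804×125) ≈ 0.0841.
Single-dose peak C₀ = D/Vd = 2464/143 ≈ 17.231 mg/L.
Steady-state trough Cmin,ss = C₀·f/(1−f) ≈ 17.231 × 0.0841/0.9159 ≈ 1.582 mg/L.
Trough 1.6 mg/L vs MEC 1 mg/L: adequate.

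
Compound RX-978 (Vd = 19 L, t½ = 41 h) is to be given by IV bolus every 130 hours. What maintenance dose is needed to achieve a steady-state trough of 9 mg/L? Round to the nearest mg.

1369 mg

τ/t½ = 130/41 ≈ 3.1707, so f = (1/2)^(130/41) ≈ 0.111049.
Cmin,ss = (D/Vd)·f/(1−f), so D = Cmin,ss·Vd·(1−f)/f.
D = 9 × 19 × (1−f)/f ≈ 9 × 19 × 8.00503 ≈ 1368.86 mg.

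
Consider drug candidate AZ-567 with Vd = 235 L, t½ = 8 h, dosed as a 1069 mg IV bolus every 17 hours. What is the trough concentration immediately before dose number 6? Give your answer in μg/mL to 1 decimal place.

1.4 μg/mL

f = (1/2)^(τ/t½) = (1/2)^(17/8) ≈ 0.2293.
C₀ = D/Vd = 1069/235 ≈ 4.549 μg/mL.
Before the 6th dose, 5 doses have been given. Superposition: Cmin = C₀·(f + f² + … + f^5).
≈ 4.549 × (0.2293 + 0.0526 + 0.0121 + 0.0028 + 0.0006) ≈ 4.549 × 0.2974 ≈ 1.353 μg/mL.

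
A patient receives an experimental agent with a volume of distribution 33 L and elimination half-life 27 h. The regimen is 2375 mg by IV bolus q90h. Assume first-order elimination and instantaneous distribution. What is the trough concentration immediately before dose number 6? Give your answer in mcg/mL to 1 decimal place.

7.9 mcg/mL

f = (1/2)^(τ/t½) = (1/2)^(90/27) ≈ 0.0992.
C₀ = D/Vd = 2375/33 ≈ 71.970 mcg/mL.
Before the 6th dose, 5 doses have been given. Superposition: Cmin = C₀·(f + f² + … + f^5).
≈ 71.970 × (0.0992 + 0.0098 + 0.0010 + 0.0001 + 0.0000) ≈ 71.970 × 0.1101 ≈ 7.924 mcg/mL.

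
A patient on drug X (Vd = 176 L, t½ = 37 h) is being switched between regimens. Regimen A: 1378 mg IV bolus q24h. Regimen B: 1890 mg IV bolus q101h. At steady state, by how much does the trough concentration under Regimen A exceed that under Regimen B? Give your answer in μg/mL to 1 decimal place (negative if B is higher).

Regimen A: f = (1/2)^(24/37) ≈ 0.6379; Cmin,ss = (1378/176)·f/(1−f) ≈ 13.793 μg/mL.
Regimen B: f = (1/2)^(101/37) ≈ 0.1508; Cmin,ss = (1890/176)·f/(1−f) ≈ 1.907 μg/mL.
Difference ≈ 13.793 − 1.907 ≈ 11.886 μg/mL.

11.9 μg/mL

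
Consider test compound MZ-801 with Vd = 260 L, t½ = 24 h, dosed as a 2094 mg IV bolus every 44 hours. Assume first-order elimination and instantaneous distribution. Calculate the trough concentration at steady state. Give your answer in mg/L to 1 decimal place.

3.1 mg/L

Over one 44-h interval, 44/24 ≈ 1.8333 half-lives elapse, leaving f ≈ 0.2806 of each dose.
Accumulation ratio R = 1/(1 − f) ≈ 1/0.7194 ≈ 1.3900.
Single-dose peak C₀ = D/Vd = 2094/260 ≈ 8.054 mg/L.
Cmax,ss = C₀/(1 − f) ≈ 8.054/0.7194 ≈ 11.195 mg/L.
Steady-state trough Cmin,ss = Cmax,ss·f ≈ 11.195 × 0.2806 ≈ 3.141 mg/L.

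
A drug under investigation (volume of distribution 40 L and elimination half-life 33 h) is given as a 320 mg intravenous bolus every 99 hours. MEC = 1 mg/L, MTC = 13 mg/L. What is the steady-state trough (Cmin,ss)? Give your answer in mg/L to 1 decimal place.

1.1 mg/L

The dosing interval is 3 half-lives, so f = 2^(−3) = 0.125.
At steady state, R = 1/(1 − 0.125) = 8/7.
Single-dose peak C₀ = D/Vd = 320/40 = 8 mg/L.
Steady-state peak Cmax,ss = C₀·R = 8 × 8/7 ≈ 9.143 mg/L.
Steady-state trough Cmin,ss = Cmax,ss·f ≈ 9.143 × 0.125 ≈ 1.143 mg/L.
Trough 1.1 mg/L vs MEC 1 mg/L: adequate.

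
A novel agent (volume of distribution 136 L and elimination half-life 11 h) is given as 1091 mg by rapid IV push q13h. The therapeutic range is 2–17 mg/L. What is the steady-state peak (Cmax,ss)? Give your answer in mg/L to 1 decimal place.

Over one 13-h interval, 13/11 ≈ 1.1818 half-lives elapse, leaving f ≈ 0.4408 of each dose.
Accumulation ratio R = 1/(1 − f) ≈ 1/0.5592 ≈ 1.7883.
Single-dose peak C₀ = D/Vd = 1091/136 ≈ 8.022 mg/L.
Steady-state peak Cmax,ss = C₀·R ≈ 8.022 × 1.7883 ≈ 14.346 mg/L.
Peak 14.3 mg/L vs MTC 17 mg/L: below toxic threshold.

14.3 mg/L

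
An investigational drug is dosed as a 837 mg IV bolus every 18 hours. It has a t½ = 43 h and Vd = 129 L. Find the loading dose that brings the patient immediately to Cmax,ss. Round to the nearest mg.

3323 mg

f = (1/2)^(18/43) ≈ 0.748148; accumulation ratio R = 1/(1−f) ≈ 3.97059.
Loading dose to hit Cmax,ss on first dose: D_load = D_maint·R ≈ 837 × 3.97059 ≈ 3323.38 mg.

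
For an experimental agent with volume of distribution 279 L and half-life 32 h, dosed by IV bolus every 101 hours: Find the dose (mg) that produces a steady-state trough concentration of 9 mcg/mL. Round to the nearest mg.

19875 mg

τ/t½ = 101/32 ≈ 3.1562, so f = (1/2)^(101/32) ≈ 0.112169.
Cmin,ss = (D/Vd)·f/(1−f), so D = Cmin,ss·Vd·(1−f)/f.
D = 9 × 279 × (1−f)/f ≈ 9 × 279 × 7.91512 ≈ 19874.87 mg.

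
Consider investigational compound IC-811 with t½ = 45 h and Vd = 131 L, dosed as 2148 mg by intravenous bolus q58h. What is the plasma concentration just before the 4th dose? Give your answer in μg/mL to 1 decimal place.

f = (1/2)^(τ/t½) = (1/2)^(58/45) ≈ 0.4093.
C₀ = D/Vd = 2148/131 ≈ 16.397 μg/mL.
Before the 4th dose, 3 doses have been given. Superposition: Cmin = C₀·(f + f² + … + f^3).
≈ 16.397 × (0.4093 + 0.1675 + 0.0686) ≈ 16.397 × 0.6454 ≈ 10.583 μg/mL.

10.6 μg/mL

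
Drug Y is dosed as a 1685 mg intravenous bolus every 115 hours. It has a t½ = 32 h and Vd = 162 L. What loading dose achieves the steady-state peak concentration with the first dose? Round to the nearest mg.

1837 mg

f = (1/2)^(115/32) ≈ 0.082827; accumulation ratio R = 1/(1−f) ≈ 1.09031.
Loading dose to hit Cmax,ss on first dose: D_load = D_maint·R ≈ 1685 × 1.09031 ≈ 1837.17 mg.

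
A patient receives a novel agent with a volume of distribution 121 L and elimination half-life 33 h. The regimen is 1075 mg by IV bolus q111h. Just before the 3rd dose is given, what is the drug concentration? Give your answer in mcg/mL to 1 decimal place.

0.9 mcg/mL

f = (1/2)^(τ/t½) = (1/2)^(111/33) ≈ 0.0972.
C₀ = D/Vd = 1075/121 ≈ 8.884 mcg/mL.
Before the 3rd dose, 2 doses have been given. Superposition: Cmin = C₀·(f + f²).
≈ 8.884 × (0.0972 + 0.0094) ≈ 8.884 × 0.1066 ≈ 0.947 mcg/mL.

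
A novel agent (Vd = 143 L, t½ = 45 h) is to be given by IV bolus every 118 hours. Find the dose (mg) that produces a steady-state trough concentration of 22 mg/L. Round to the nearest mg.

τ/t½ = 118/45 ≈ 2.6222, so f = (1/2)^(118/45) ≈ 0.162417.
Cmin,ss = (D/Vd)·f/(1−f), so D = Cmin,ss·Vd·(1−f)/f.
D = 22 × 143 × (1−f)/f ≈ 22 × 143 × 5.15699 ≈ 16223.89 mg.

16224 mg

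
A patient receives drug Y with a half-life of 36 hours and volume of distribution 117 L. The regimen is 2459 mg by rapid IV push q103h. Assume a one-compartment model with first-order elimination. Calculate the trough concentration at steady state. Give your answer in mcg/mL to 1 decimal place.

τ/t½ = 103/36 ≈ 2.8611, so fraction remaining f = (1/2)^(103/36) ≈ 0.1376.
Accumulation ratio R = 1/(1 − f) ≈ 1/0.8624 ≈ 1.1596.
Single-dose peak C₀ = D/Vd = 2459/117 ≈ 21.017 mcg/mL.
Steady-state peak Cmax,ss = C₀·R ≈ 21.017 × 1.1596 ≈ 24.371 mcg/mL.
Steady-state trough Cmin,ss = Cmax,ss·f ≈ 24.371 × 0.1376 ≈ 3.353 mcg/mL.

3.4 mcg/mL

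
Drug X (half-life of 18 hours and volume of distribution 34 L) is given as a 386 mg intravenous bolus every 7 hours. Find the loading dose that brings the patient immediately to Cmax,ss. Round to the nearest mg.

f = (1/2)^(7/18) ≈ 0.763718; accumulation ratio R = 1/(1−f) ≈ 4.23223.
Loading dose to hit Cmax,ss on first dose: D_load = D_maint·R ≈ 386 × 4.23223 ≈ 1633.64 mg.

1634 mg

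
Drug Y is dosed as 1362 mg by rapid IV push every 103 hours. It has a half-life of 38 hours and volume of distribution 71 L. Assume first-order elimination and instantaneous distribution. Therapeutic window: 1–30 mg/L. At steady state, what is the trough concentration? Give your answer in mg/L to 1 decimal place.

3.5 mg/L

k = ln2/t½ = ln2/38 ≈ 0.018241 h⁻¹; fraction remaining f = e^(−kτ) = e^(−0.018241×103) ≈ 0.1528.
At steady state, accumulation factor R = 1/(1 − e^(−kτ)) ≈ 1.1804.
Single-dose peak C₀ = D/Vd = 1362/71 ≈ 19.183 mg/L.
Steady-state peak Cmax,ss = C₀·R ≈ 19.183 × 1.1804 ≈ 22.644 mg/L.
Steady-state trough Cmin,ss = Cmax,ss·f ≈ 22.644 × 0.1528 ≈ 3.460 mg/L.
Trough 3.5 mg/L vs MEC 1 mg/L: adequate.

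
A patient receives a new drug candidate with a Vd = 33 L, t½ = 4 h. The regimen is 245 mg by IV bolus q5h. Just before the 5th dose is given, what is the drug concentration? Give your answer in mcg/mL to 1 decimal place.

f = (1/2)^(τ/t½) = (1/2)^(5/4) ≈ 0.4204.
C₀ = D/Vd = 245/33 ≈ 7.424 mcg/mL.
Before the 5th dose, 4 doses have been given. Superposition: Cmin = C₀·(f + f² + … + f^4).
≈ 7.424 × (0.4204 + 0.1767 + 0.0743 + 0.0312) ≈ 7.424 × 0.7026 ≈ 5.216 mcg/mL.

5.2 mcg/mL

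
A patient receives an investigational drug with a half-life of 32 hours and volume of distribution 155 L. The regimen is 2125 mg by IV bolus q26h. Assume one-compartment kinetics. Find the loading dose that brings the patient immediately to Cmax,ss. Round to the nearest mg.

4935 mg

f = (1/2)^(26/32) ≈ 0.569394; accumulation ratio R = 1/(1−f) ≈ 2.32231.
Loading dose to hit Cmax,ss on first dose: D_load = D_maint·R ≈ 2125 × 2.32231 ≈ 4934.91 mg.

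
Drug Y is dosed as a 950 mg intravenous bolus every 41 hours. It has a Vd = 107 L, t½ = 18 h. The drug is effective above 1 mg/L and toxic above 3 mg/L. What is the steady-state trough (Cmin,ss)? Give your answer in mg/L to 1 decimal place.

Over one 41-h interval, 41/18 ≈ 2.2778 half-lives elapse, leaving f ≈ 0.2062 of each dose.
Accumulation ratio R = 1/(1 − f) ≈ 1/0.7938 ≈ 1.2598.
Each bolus raises the concentration by D/Vd = 950/107 ≈ 8.879 mg/L.
Steady-state peak Cmax,ss = C₀·R ≈ 8.879 × 1.2598 ≈ 11.186 mg/L.
Steady-state trough Cmin,ss = Cmax,ss·f ≈ 11.186 × 0.2062 ≈ 2.307 mg/L.
Trough 2.3 mg/L vs MEC 1 mg/L: adequate.

2.3 mg/L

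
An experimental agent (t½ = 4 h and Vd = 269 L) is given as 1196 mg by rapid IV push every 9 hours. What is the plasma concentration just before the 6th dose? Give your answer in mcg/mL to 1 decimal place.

f = (1/2)^(τ/t½) = (1/2)^(9/4) ≈ 0.2102.
C₀ = D/Vd = 1196/269 ≈ 4.446 mcg/mL.
Before the 6th dose, 5 doses have been given. Superposition: Cmin = C₀·(f + f² + … + f^5).
≈ 4.446 × (0.2102 + 0.0442 + 0.0093 + 0.0020 + 0.0004) ≈ 4.446 × 0.2661 ≈ 1.183 mcg/mL.

1.2 mcg/mL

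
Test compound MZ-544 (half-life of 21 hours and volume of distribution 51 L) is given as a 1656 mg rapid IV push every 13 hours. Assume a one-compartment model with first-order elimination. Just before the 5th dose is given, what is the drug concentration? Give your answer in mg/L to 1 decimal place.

49.7 mg/L

f = (1/2)^(τ/t½) = (1/2)^(13/21) ≈ 0.6511.
C₀ = D/Vd = 1656/51 ≈ 32.471 mg/L.
Before the 5th dose, 4 doses have been given. Superposition: Cmin = C₀·(f + f² + … + f^4).
≈ 32.471 × (0.6511 + 0.4239 + 0.2760 + 0.1797) ≈ 32.471 × 1.5307 ≈ 49.703 mg/L.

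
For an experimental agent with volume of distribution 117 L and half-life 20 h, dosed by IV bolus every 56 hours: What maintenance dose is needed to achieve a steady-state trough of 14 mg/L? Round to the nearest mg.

9770 mg

τ/t½ = 56/20 ≈ 2.8, so f = (1/2)^(56/20) ≈ 0.143587.
Cmin,ss = (D/Vd)·f/(1−f), so D = Cmin,ss·Vd·(1−f)/f.
D = 14 × 117 × (1−f)/f ≈ 14 × 117 × 5.96442 ≈ 9769.72 mg.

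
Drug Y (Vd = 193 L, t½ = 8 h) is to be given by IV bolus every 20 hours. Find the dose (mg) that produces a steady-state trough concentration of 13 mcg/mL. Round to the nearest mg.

11684 mg

τ/t½ = 20/8 ≈ 2.5, so f = (1/2)^(20/8) ≈ 0.176777.
Cmin,ss = (D/Vd)·f/(1−f), so D = Cmin,ss·Vd·(1−f)/f.
D = 13 × 193 × (1−f)/f ≈ 13 × 193 × 4.65684 ≈ 11684.01 mg.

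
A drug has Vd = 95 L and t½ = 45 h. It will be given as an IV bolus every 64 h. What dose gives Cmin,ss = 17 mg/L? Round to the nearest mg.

2713 mg

τ/t½ = 64/45 ≈ 1.4222, so f = (1/2)^(64/45) ≈ 0.373137.
Cmin,ss = (D/Vd)·f/(1−f), so D = Cmin,ss·Vd·(1−f)/f.
D = 17 × 95 × (1−f)/f ≈ 17 × 95 × 1.67998 ≈ 2713.17 mg.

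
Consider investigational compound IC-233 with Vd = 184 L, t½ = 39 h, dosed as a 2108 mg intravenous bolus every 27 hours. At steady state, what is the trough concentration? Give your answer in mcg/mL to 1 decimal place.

τ/t½ = 27/39 ≈ 0.69231, so fraction remaining f = (1/2)^(27/39) ≈ 0.6189.
At steady state, accumulation factor R = 1/(1 − e^(−kτ)) ≈ 2.6240.
Single-dose peak C₀ = D/Vd = 2108/184 ≈ 11.457 mcg/mL.
Cmax,ss = C₀/(1 − f) ≈ 11.457/0.3811 ≈ 30.063 mcg/mL.
Steady-state trough Cmin,ss = Cmax,ss·f ≈ 30.063 × 0.6189 ≈ 18.606 mcg/mL.

18.6 mcg/mL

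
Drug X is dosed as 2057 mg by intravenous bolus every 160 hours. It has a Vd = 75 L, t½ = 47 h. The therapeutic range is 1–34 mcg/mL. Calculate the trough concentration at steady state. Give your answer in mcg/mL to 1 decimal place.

2.9 mcg/mL

k = ln2/t½ = ln2/47 ≈ 0.014748 h⁻¹; fraction remaining f = e^(−kτ) = e^(−0.014748×160) ≈ 0.0945.
Single-dose peak C₀ = D/Vd = 2057/75 ≈ 27.427 mcg/mL.
Steady-state trough Cmin,ss = C₀·f/(1−f) ≈ 27.427 × 0.0945/0.9055 ≈ 2.862 mcg/mL.
Trough 2.9 mcg/mL vs MEC 1 mcg/mL: adequate.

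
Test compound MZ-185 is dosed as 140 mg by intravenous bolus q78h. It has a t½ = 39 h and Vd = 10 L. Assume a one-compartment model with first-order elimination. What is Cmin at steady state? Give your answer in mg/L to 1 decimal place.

4.7 mg/L

The dosing interval is 2 half-lives, so f = 2^(−2) = 0.25.
At steady state, R = 1/(1 − 0.25) = 4/3.
Single-dose peak C₀ = D/Vd = 140/10 = 14 mg/L.
Steady-state peak Cmax,ss = C₀·R = 14 × 4/3 ≈ 18.667 mg/L.
Steady-state trough Cmin,ss = Cmax,ss·f ≈ 18.667 × 0.25 ≈ 4.667 mg/L.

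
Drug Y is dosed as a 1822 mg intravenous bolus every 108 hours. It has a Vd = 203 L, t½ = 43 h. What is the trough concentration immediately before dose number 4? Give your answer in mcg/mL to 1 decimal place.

f = (1/2)^(τ/t½) = (1/2)^(108/43) ≈ 0.1754.
C₀ = D/Vd = 1822/203 ≈ 8.975 mcg/mL.
Before the 4th dose, 3 doses have been given. Superposition: Cmin = C₀·(f + f² + … + f^3).
≈ 8.975 × (0.1754 + 0.0308 + 0.0054) ≈ 8.975 × 0.2116 ≈ 1.899 mcg/mL.

1.9 mcg/mL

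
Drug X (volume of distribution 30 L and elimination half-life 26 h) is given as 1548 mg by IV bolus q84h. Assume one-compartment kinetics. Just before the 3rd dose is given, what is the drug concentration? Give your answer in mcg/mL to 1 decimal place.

f = (1/2)^(τ/t½) = (1/2)^(84/26) ≈ 0.1065.
C₀ = D/Vd = 1548/30 ≈ 51.600 mcg/mL.
Before the 3rd dose, 2 doses have been given. Superposition: Cmin = C₀·(f + f²).
≈ 51.600 × (0.1065 + 0.0113) ≈ 51.600 × 0.1178 ≈ 6.078 mcg/mL.

6.1 mcg/mL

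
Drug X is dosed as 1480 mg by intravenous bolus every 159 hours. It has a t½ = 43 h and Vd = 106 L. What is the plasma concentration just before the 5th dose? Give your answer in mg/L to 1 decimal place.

1.2 mg/L

f = (1/2)^(τ/t½) = (1/2)^(159/43) ≈ 0.0771.
C₀ = D/Vd = 1480/106 ≈ 13.962 mg/L.
Before the 5th dose, 4 doses have been given. Superposition: Cmin = C₀·(f + f² + … + f^4).
≈ 13.962 × (0.0771 + 0.0059 + 0.0005 + 0.0000) ≈ 13.962 × 0.0835 ≈ 1.166 mg/L.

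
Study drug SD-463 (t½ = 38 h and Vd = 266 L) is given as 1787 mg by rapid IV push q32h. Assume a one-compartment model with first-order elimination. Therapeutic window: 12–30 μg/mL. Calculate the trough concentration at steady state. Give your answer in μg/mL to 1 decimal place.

k = ln2/t½ = ln2/38 ≈ 0.018241 h⁻¹; fraction remaining f = e^(−kτ) = e^(−0.018241×32) ≈ 0.5578.
At steady state, accumulation factor R = 1/(1 − e^(−kτ)) ≈ 2.2614.
Single-dose peak C₀ = D/Vd = 1787/266 ≈ 6.718 μg/mL.
Cmax,ss = C₀/(1 − f) ≈ 6.718/0.4422 ≈ 15.192 μg/mL.
Steady-state trough Cmin,ss = Cmax,ss·f ≈ 15.192 × 0.5578 ≈ 8.474 μg/mL.
Trough 8.5 μg/mL vs MEC 12 μg/mL: subtherapeutic.

8.5 μg/mL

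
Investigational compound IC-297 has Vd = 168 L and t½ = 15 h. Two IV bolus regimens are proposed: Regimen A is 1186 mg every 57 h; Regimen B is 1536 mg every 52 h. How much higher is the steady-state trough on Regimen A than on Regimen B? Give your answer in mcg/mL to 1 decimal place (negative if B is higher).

Regimen A: f = (1/2)^(57/15) ≈ 0.0718; Cmin,ss = (1186/168)·f/(1−f) ≈ 0.546 mcg/mL.
Regimen B: f = (1/2)^(52/15) ≈ 0.0905; Cmin,ss = (1536/168)·f/(1−f) ≈ 0.910 mcg/mL.
Difference ≈ 0.546 − 0.910 ≈ -0.364 mcg/mL.

-0.4 mcg/mL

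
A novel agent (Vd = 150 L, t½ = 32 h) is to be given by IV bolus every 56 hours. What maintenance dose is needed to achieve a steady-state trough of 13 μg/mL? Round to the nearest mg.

4609 mg

τ/t½ = 56/32 ≈ 1.75, so f = (1/2)^(56/32) ≈ 0.297302.
Cmin,ss = (D/Vd)·f/(1−f), so D = Cmin,ss·Vd·(1−f)/f.
D = 13 × 150 × (1−f)/f ≈ 13 × 150 × 2.36358 ≈ 4608.98 mg.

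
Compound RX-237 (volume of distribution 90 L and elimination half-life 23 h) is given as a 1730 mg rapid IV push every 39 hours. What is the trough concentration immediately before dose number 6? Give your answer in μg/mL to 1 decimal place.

8.6 μg/mL

f = (1/2)^(τ/t½) = (1/2)^(39/23) ≈ 0.3087.
C₀ = D/Vd = 1730/90 ≈ 19.222 μg/mL.
Before the 6th dose, 5 doses have been given. Superposition: Cmin = C₀·(f + f² + … + f^5).
≈ 19.222 × (0.3087 + 0.0953 + 0.0294 + 0.0091 + 0.0028) ≈ 19.222 × 0.4453 ≈ 8.560 μg/mL.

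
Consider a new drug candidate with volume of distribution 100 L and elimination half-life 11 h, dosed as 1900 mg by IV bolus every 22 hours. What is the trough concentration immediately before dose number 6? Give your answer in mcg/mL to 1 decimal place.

6.3 mcg/mL

f = (1/2)^(τ/t½) = (1/2)^(22/11) ≈ 0.2500.
C₀ = D/Vd = 1900/100 ≈ 19.000 mcg/mL.
Before the 6th dose, 5 doses have been given. Superposition: Cmin = C₀·(f + f² + … + f^5).
≈ 19.000 × (0.2500 + 0.0625 + 0.0156 + 0.0039 + 0.0010) ≈ 19.000 × 0.3330 ≈ 6.327 mcg/mL.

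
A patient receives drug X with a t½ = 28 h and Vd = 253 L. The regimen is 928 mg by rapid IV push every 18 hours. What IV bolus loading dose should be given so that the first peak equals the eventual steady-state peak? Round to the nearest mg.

f = (1/2)^(18/28) ≈ 0.640443; accumulation ratio R = 1/(1−f) ≈ 2.78120.
Loading dose to hit Cmax,ss on first dose: D_load = D_maint·R ≈ 928 × 2.78120 ≈ 2580.95 mg.

2581 mg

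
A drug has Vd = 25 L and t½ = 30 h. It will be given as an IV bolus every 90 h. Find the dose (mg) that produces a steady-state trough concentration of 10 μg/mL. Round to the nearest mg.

1750 mg

τ/t½ = 90/30 ≈ 3, so f = (1/2)^(90/30) ≈ 0.125000.
Cmin,ss = (D/Vd)·f/(1−f), so D = Cmin,ss·Vd·(1−f)/f.
D = 10 × 25 × (1−f)/f ≈ 10 × 25 × 7.00000 ≈ 1750.00 mg.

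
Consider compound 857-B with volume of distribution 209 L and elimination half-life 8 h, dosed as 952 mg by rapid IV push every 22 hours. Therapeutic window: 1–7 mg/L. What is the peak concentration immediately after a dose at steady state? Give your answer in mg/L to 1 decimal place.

5.4 mg/L

τ/t½ = 22/8 ≈ 2.75, so fraction remaining f = (1/2)^(22/8) ≈ 0.1487.
Accumulation ratio R = 1/(1 − f) ≈ 1/0.8513 ≈ 1.1747.
Each bolus raises the concentration by D/Vd = 952/209 ≈ 4.555 mg/L.
Steady-state peak Cmax,ss = C₀·R ≈ 4.555 × 1.1747 ≈ 5.351 mg/L.
Peak 5.4 mg/L vs MTC 7 mg/L: below toxic threshold.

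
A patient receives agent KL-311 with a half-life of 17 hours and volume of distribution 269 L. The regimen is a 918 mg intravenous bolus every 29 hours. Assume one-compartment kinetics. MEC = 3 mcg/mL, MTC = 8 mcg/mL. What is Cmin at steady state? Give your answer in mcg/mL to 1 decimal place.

1.5 mcg/mL

k = ln2/t½ = ln2/17 ≈ 0.040773 h⁻¹; fraction remaining f = e^(−kτ) = e^(−0.040773×29) ≈ 0.3065.
Single-dose peak C₀ = D/Vd = 918/269 ≈ 3.413 mcg/mL.
Steady-state trough Cmin,ss = C₀·f/(1−f) ≈ 3.413 × 0.3065/0.6935 ≈ 1.508 mcg/mL.
Trough 1.5 mcg/mL vs MEC 3 mcg/mL: subtherapeutic.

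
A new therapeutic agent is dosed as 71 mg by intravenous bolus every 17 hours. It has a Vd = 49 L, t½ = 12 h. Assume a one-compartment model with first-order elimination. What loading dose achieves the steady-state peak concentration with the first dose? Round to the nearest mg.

114 mg

f = (1/2)^(17/12) ≈ 0.374577; accumulation ratio R = 1/(1−f) ≈ 1.59892.
Loading dose to hit Cmax,ss on first dose: D_load = D_maint·R ≈ 71 × 1.59892 ≈ 113.52 mg.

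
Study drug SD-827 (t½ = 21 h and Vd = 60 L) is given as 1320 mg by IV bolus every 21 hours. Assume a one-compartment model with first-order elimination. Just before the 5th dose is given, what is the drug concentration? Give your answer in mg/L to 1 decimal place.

f = (1/2)^(τ/t½) = (1/2)^(21/21) ≈ 0.5000.
C₀ = D/Vd = 1320/60 ≈ 22.000 mg/L.
Before the 5th dose, 4 doses have been given. Superposition: Cmin = C₀·(f + f² + … + f^4).
≈ 22.000 × (0.5000 + 0.2500 + 0.1250 + 0.0625) ≈ 22.000 × 0.9375 ≈ 20.625 mg/L.

20.6 mg/L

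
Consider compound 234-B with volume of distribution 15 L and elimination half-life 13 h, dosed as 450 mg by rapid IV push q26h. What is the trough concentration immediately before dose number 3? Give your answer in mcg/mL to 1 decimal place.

f = (1/2)^(τ/t½) = (1/2)^(26/13) ≈ 0.2500.
C₀ = D/Vd = 450/15 ≈ 30.000 mcg/mL.
Before the 3rd dose, 2 doses have been given. Superposition: Cmin = C₀·(f + f²).
≈ 30.000 × (0.2500 + 0.0625) ≈ 30.000 × 0.3125 ≈ 9.375 mcg/mL.

9.4 mcg/mL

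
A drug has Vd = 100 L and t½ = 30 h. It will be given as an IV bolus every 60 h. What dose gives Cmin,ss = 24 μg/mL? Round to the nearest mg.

τ/t½ = 60/30 ≈ 2, so f = (1/2)^(60/30) ≈ 0.250000.
Cmin,ss = (D/Vd)·f/(1−f), so D = Cmin,ss·Vd·(1−f)/f.
D = 24 × 100 × (1−f)/f ≈ 24 × 100 × 3.00000 ≈ 7200.00 mg.

7200 mg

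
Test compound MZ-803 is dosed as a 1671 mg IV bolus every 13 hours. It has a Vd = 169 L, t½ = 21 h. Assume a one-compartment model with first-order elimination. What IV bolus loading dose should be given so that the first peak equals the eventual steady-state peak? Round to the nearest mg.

f = (1/2)^(13/21) ≈ 0.651101; accumulation ratio R = 1/(1−f) ≈ 2.86616.
Loading dose to hit Cmax,ss on first dose: D_load = D_maint·R ≈ 1671 × 2.86616 ≈ 4789.35 mg.

4789 mg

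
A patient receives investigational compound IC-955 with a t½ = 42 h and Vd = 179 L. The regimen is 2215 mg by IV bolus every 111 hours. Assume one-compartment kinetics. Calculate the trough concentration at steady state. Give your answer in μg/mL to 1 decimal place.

τ/t½ = 111/42 ≈ 2.6429, so fraction remaining f = (1/2)^(111/42) ≈ 0.1601.
Accumulation ratio R = 1/(1 − f) ≈ 1/0.8399 ≈ 1.1906.
Each bolus raises the concentration by D/Vd = 2215/179 ≈ 12.374 μg/mL.
Steady-state peak Cmax,ss = C₀·R ≈ 12.374 × 1.1906 ≈ 14.732 μg/mL.
Steady-state trough Cmin,ss = Cmax,ss·f ≈ 14.732 × 0.1601 ≈ 2.359 μg/mL.

2.4 μg/mL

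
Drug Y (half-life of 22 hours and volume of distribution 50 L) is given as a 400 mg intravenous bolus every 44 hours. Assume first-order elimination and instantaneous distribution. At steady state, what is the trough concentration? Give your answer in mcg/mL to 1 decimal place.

2.7 mcg/mL

The dosing interval is 2 half-lives, so f = 2^(−2) = 0.25.
At steady state, R = 1/(1 − 0.25) = 4/3.
Single-dose peak C₀ = D/Vd = 400/50 = 8 mcg/mL.
Steady-state peak Cmax,ss = C₀·R = 8 × 4/3 ≈ 10.667 mcg/mL.
Steady-state trough Cmin,ss = Cmax,ss·f ≈ 10.667 × 0.25 ≈ 2.667 mcg/mL.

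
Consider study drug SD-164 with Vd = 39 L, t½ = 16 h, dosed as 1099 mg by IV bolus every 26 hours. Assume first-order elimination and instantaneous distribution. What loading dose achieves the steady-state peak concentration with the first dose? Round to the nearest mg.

f = (1/2)^(26/16) ≈ 0.324210; accumulation ratio R = 1/(1−f) ≈ 1.47975.
Loading dose to hit Cmax,ss on first dose: D_load = D_maint·R ≈ 1099 × 1.47975 ≈ 1626.25 mg.

1626 mg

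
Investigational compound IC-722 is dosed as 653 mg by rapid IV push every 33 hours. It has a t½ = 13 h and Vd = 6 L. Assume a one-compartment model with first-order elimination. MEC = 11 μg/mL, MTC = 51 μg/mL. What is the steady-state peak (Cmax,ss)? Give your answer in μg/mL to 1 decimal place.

k = ln2/t½ = ln2/13 ≈ 0.053319 h⁻¹; fraction remaining f = e^(−kτ) = e^(−0.053319×33) ≈ 0.1721.
At steady state, accumulation factor R = 1/(1 − e^(−kτ)) ≈ 1.2079.
Each bolus raises the concentration by D/Vd = 653/6 ≈ 108.833 μg/mL.
Steady-state peak Cmax,ss = C₀·R ≈ 108.833 × 1.2079 ≈ 131.459 μg/mL.
Peak 131.5 μg/mL vs MTC 51 μg/mL: exceeds toxic threshold.

131.5 μg/mL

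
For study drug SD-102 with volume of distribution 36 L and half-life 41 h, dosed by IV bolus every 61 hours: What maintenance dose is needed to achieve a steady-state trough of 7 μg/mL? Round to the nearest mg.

τ/t½ = 61/41 ≈ 1.4878, so f = (1/2)^(61/41) ≈ 0.356555.
Cmin,ss = (D/Vd)·f/(1−f), so D = Cmin,ss·Vd·(1−f)/f.
D = 7 × 36 × (1−f)/f ≈ 7 × 36 × 1.80462 ≈ 454.76 mg.

455 mg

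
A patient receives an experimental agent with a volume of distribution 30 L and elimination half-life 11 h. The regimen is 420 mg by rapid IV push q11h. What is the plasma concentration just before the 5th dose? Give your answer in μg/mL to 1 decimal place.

f = (1/2)^(τ/t½) = (1/2)^(11/11) ≈ 0.5000.
C₀ = D/Vd = 420/30 ≈ 14.000 μg/mL.
Before the 5th dose, 4 doses have been given. Superposition: Cmin = C₀·(f + f² + … + f^4).
≈ 14.000 × (0.5000 + 0.2500 + 0.1250 + 0.0625) ≈ 14.000 × 0.9375 ≈ 13.125 μg/mL.

13.1 μg/mL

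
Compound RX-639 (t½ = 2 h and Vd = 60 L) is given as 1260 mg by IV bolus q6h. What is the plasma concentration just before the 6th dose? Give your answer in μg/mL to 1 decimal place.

f = (1/2)^(τ/t½) = (1/2)^(6/2) ≈ 0.1250.
C₀ = D/Vd = 1260/60 ≈ 21.000 μg/mL.
Before the 6th dose, 5 doses have been given. Superposition: Cmin = C₀·(f + f² + … + f^5).
≈ 21.000 × (0.1250 + 0.0156 + 0.0020 + 0.0002 + 0.0000) ≈ 21.000 × 0.1428 ≈ 2.999 μg/mL.

3.0 μg/mL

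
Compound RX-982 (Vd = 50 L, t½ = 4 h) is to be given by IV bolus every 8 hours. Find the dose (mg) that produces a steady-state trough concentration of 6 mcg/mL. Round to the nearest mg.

900 mg

τ/t½ = 8/4 ≈ 2, so f = (1/2)^(8/4) ≈ 0.250000.
Cmin,ss = (D/Vd)·f/(1−f), so D = Cmin,ss·Vd·(1−f)/f.
D = 6 × 50 × (1−f)/f ≈ 6 × 50 × 3.00000 ≈ 900.00 mg.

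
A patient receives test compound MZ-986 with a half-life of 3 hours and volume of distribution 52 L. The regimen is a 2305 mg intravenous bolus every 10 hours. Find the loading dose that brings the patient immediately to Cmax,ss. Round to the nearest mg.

2559 mg

f = (1/2)^(10/3) ≈ 0.099213; accumulation ratio R = 1/(1−f) ≈ 1.11014.
Loading dose to hit Cmax,ss on first dose: D_load = D_maint·R ≈ 2305 × 1.11014 ≈ 2558.87 mg.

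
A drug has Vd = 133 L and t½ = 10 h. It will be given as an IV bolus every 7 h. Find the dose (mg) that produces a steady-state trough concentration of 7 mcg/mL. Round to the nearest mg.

τ/t½ = 7/10 ≈ 0.7, so f = (1/2)^(7/10) ≈ 0.615572.
Cmin,ss = (D/Vd)·f/(1−f), so D = Cmin,ss·Vd·(1−f)/f.
D = 7 × 133 × (1−f)/f ≈ 7 × 133 × 0.62451 ≈ 581.42 mg.

581 mg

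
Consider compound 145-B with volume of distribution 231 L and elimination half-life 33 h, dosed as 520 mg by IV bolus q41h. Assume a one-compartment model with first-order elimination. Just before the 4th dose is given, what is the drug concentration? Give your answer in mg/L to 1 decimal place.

f = (1/2)^(τ/t½) = (1/2)^(41/33) ≈ 0.4227.
C₀ = D/Vd = 520/231 ≈ 2.251 mg/L.
Before the 4th dose, 3 doses have been given. Superposition: Cmin = C₀·(f + f² + … + f^3).
≈ 2.251 × (0.4227 + 0.1787 + 0.0755) ≈ 2.251 × 0.6769 ≈ 1.524 mg/L.

1.5 mg/L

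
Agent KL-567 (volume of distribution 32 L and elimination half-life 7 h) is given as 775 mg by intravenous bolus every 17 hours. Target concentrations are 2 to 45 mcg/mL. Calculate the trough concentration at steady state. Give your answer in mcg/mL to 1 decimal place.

Over one 17-h interval, 17/7 ≈ 2.4286 half-lives elapse, leaving f ≈ 0.1857 of each dose.
Single-dose peak C₀ = D/Vd = 775/32 ≈ 24.219 mcg/mL.
Steady-state trough Cmin,ss = C₀·f/(1−f) ≈ 24.219 × 0.1857/0.8143 ≈ 5.523 mcg/mL.
Trough 5.5 mcg/mL vs MEC 2 mcg/mL: adequate.

5.5 mcg/mL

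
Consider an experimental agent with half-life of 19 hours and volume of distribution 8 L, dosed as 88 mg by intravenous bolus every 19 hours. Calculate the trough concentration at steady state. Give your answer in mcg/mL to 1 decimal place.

τ = 19 h = 1 half-life, so f = (1/2)^1 = 0.5.
Accumulation ratio R = 1/(1 − f) = 1/0.5 = 2/1.
Single-dose peak C₀ = D/Vd = 88/8 = 11 mcg/mL.
Steady-state peak Cmax,ss = C₀·R = 11 × 2/1 ≈ 22.000 mcg/mL.
Steady-state trough Cmin,ss = Cmax,ss·f ≈ 22.000 × 0.5 ≈ 11.000 mcg/mL.

11.0 mcg/mL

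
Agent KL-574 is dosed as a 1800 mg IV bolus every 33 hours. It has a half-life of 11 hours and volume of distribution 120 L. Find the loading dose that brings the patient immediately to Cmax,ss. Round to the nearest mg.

2057 mg

f = (1/2)^(33/11) ≈ 0.125000; accumulation ratio R = 1/(1−f) ≈ 1.14286.
Loading dose to hit Cmax,ss on first dose: D_load = D_maint·R ≈ 1800 × 1.14286 ≈ 2057.15 mg.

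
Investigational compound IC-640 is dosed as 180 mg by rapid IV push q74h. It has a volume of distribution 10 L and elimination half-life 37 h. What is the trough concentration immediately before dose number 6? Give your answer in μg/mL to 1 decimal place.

f = (1/2)^(τ/t½) = (1/2)^(74/37) ≈ 0.2500.
C₀ = D/Vd = 180/10 ≈ 18.000 μg/mL.
Before the 6th dose, 5 doses have been given. Superposition: Cmin = C₀·(f + f² + … + f^5).
≈ 18.000 × (0.2500 + 0.0625 + 0.0156 + 0.0039 + 0.0010) ≈ 18.000 × 0.3330 ≈ 5.994 μg/mL.

6.0 μg/mL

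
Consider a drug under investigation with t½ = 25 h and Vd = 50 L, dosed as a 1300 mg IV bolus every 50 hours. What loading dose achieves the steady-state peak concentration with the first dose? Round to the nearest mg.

1733 mg

f = (1/2)^(50/25) ≈ 0.250000; accumulation ratio R = 1/(1−f) ≈ 1.33333.
Loading dose to hit Cmax,ss on first dose: D_load = D_maint·R ≈ 1300 × 1.33333 ≈ 1733.33 mg.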